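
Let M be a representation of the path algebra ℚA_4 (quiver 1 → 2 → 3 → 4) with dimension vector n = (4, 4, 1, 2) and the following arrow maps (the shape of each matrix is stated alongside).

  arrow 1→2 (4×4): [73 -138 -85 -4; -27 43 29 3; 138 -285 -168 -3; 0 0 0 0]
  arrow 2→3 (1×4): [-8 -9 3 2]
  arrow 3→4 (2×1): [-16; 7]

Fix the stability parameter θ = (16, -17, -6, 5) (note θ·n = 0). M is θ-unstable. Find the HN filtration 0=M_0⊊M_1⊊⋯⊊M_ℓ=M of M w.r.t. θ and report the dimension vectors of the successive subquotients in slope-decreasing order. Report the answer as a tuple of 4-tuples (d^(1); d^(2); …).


Barcode: M ≅ I[1,1]^2, I[1,2], I[1,4], I[2,2]^2, I[4,4]. HN layers by μ_θ (5 steps, strictly decreasing):
  μ^(1)=16; μ^(2)=5; μ^(3)=-1/2; μ^(4)=-7/3; μ^(5)=-17

((2, 0, 0, 0); (0, 0, 0, 2); (1, 1, 0, 0); (1, 1, 1, 0); (0, 2, 0, 0))


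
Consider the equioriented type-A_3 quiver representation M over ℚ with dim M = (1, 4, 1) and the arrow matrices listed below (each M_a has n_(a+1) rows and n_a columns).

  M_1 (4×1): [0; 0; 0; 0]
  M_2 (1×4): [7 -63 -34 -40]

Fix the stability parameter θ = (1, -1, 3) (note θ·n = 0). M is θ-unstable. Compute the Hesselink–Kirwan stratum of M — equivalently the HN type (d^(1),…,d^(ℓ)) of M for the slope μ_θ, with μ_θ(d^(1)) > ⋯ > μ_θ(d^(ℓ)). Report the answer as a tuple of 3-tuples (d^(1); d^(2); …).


Via rank(M_{q-1}∘⋯∘M_p): M ≅ I[1,1], I[2,2]^3, I[2,3].
μ_θ-semistable layers: μ^(1)=3; μ^(2)=1; μ^(3)=-1

((0, 0, 1); (1, 0, 0); (0, 4, 0))


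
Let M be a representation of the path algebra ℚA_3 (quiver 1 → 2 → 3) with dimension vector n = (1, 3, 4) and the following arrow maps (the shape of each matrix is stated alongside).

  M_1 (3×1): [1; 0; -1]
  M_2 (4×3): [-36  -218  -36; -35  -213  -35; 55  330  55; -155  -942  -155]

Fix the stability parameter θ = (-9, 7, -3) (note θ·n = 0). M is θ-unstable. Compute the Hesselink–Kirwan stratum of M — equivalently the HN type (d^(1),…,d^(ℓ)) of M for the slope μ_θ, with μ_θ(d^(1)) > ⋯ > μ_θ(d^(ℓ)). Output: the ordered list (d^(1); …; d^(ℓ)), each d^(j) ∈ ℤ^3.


Barcode: M ≅ I[1,2], I[2,3]^2, I[3,3]^2. HN layers by μ_θ (4 steps, strictly decreasing):
  μ^(1)=7; μ^(2)=2; μ^(3)=-3; μ^(4)=-9

((0, 1, 0); (0, 2, 2); (0, 0, 2); (1, 0, 0))


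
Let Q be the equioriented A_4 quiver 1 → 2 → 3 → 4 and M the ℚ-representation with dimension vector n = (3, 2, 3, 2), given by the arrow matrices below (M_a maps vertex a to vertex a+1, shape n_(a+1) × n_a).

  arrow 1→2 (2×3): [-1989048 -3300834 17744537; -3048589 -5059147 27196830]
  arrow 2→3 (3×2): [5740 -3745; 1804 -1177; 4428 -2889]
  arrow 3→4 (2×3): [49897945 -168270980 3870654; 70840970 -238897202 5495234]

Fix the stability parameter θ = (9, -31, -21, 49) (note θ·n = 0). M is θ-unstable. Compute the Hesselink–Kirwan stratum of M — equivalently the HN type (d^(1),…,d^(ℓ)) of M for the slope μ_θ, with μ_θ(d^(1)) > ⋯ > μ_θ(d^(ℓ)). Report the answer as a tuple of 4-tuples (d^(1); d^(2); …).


Barcode: M ≅ I[1,1], I[1,2], I[1,4], I[3,3], I[3,4]. HN layers by μ_θ (5 steps, strictly decreasing):
  μ^(1)=49; μ^(2)=9; μ^(3)=-11; μ^(4)=-43/3; μ^(5)=-21

((0, 0, 0, 2); (1, 0, 0, 0); (1, 1, 0, 0); (1, 1, 1, 0); (0, 0, 2, 0))


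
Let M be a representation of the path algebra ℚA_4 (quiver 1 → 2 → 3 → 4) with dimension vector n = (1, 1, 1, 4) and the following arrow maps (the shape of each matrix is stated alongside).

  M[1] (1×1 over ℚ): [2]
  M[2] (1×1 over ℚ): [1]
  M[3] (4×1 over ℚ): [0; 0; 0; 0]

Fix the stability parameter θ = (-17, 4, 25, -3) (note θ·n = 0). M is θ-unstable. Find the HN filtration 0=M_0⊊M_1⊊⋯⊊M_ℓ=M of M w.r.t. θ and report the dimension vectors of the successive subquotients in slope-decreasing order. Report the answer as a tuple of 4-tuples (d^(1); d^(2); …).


Via rank(M_{q-1}∘⋯∘M_p): M ≅ I[1,3], I[4,4]^4.
μ_θ-semistable layers: μ^(1)=25; μ^(2)=4; μ^(3)=-3; μ^(4)=-17

((0, 0, 1, 0); (0, 1, 0, 0); (0, 0, 0, 4); (1, 0, 0, 0))


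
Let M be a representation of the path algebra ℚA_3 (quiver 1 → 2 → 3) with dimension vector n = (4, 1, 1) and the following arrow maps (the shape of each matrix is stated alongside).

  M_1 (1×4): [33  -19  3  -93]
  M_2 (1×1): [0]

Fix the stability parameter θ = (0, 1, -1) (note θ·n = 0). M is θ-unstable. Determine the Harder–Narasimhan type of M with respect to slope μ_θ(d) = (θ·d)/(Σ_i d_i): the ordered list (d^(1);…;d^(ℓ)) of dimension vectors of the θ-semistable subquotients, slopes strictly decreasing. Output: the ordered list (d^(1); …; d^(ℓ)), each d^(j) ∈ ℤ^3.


Interval decomposition of M: I[1,1]^3, I[1,2], I[3,3].
HN type (ℓ=3): μ^(1)=1; μ^(2)=0; μ^(3)=-1

((0, 1, 0); (4, 0, 0); (0, 0, 1))


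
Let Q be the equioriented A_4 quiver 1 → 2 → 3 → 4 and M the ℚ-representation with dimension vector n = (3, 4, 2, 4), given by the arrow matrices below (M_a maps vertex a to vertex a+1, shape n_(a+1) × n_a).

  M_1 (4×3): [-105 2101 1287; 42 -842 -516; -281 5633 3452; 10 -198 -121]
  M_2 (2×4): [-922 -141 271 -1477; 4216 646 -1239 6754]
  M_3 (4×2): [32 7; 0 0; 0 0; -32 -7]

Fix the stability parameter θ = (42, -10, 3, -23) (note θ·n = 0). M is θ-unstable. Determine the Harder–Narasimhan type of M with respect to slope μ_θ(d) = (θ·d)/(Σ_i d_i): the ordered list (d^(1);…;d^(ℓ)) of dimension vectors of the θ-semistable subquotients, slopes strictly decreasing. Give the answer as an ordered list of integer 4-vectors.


Interval decomposition of M: I[1,1], I[1,3], I[1,4], I[2,2]^2, I[4,4]^3.
HN type (ℓ=5): μ^(1)=42; μ^(2)=35/3; μ^(3)=3; μ^(4)=-10; μ^(5)=-23

((1, 0, 0, 0); (1, 1, 1, 0); (1, 1, 1, 1); (0, 2, 0, 0); (0, 0, 0, 3))


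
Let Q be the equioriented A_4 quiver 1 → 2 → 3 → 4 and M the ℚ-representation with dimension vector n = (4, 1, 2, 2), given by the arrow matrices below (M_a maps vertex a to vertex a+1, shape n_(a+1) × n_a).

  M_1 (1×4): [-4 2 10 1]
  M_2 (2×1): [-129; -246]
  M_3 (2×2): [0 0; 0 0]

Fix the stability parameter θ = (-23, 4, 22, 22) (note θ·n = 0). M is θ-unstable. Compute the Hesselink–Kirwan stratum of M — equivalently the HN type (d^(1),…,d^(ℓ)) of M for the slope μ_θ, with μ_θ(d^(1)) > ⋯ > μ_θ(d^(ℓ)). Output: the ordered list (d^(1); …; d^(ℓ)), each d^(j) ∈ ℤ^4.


Interval decomposition of M: I[1,1]^3, I[1,3], I[3,3], I[4,4]^2.
HN type (ℓ=3): μ^(1)=22; μ^(2)=4; μ^(3)=-23

((0, 0, 2, 2); (0, 1, 0, 0); (4, 0, 0, 0))


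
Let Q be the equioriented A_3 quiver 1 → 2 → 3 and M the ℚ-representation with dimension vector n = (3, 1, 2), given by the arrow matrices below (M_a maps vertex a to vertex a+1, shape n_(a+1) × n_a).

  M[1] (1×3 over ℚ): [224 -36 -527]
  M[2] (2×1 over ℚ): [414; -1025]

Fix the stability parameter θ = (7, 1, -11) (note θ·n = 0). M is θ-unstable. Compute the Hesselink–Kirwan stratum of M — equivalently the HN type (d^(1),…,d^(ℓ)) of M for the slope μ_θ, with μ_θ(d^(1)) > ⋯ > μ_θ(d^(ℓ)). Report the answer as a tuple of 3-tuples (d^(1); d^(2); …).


Interval decomposition of M: I[1,1]^2, I[1,3], I[3,3].
HN type (ℓ=3): μ^(1)=7; μ^(2)=-1; μ^(3)=-11

((2, 0, 0); (1, 1, 1); (0, 0, 1))


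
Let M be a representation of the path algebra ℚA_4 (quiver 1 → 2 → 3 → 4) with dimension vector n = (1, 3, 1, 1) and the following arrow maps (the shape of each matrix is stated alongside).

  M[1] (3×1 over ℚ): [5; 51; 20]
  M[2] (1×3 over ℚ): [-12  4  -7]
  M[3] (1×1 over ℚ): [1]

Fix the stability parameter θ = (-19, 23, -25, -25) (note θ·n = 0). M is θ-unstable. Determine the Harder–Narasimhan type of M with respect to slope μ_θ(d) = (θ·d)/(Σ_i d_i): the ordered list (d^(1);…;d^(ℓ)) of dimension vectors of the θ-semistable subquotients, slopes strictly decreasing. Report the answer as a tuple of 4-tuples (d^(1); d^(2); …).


Via rank(M_{q-1}∘⋯∘M_p): M ≅ I[1,4], I[2,2]^2.
μ_θ-semistable layers: μ^(1)=23; μ^(2)=-9; μ^(3)=-19

((0, 2, 0, 0); (0, 1, 1, 1); (1, 0, 0, 0))


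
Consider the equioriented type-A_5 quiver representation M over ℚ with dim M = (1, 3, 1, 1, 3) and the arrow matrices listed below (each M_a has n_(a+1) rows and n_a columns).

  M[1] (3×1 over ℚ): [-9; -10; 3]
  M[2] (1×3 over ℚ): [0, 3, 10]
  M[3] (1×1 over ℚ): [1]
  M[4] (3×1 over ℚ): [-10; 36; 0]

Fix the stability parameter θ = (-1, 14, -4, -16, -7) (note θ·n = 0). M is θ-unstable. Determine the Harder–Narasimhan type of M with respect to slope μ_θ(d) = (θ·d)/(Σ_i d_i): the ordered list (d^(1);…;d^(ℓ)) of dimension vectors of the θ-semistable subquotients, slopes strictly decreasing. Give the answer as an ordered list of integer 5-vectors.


Via rank(M_{q-1}∘⋯∘M_p): M ≅ I[1,2], I[2,2], I[2,5], I[5,5]^2.
μ_θ-semistable layers: μ^(1)=14; μ^(2)=-1; μ^(3)=-13/4; μ^(4)=-7

((0, 2, 0, 0, 0); (1, 0, 0, 0, 0); (0, 1, 1, 1, 1); (0, 0, 0, 0, 2))


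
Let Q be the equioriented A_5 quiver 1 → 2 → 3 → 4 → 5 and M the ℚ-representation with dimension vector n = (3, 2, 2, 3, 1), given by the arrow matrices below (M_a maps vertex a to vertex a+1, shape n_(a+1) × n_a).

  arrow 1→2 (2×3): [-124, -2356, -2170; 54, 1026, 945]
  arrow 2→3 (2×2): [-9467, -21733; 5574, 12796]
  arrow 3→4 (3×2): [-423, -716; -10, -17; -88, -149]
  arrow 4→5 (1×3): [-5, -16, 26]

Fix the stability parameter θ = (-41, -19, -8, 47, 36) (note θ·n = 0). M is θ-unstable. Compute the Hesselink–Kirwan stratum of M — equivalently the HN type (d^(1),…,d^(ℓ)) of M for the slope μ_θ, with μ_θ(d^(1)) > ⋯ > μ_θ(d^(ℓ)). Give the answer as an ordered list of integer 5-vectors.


Barcode: M ≅ I[1,1]^2, I[1,5], I[2,4], I[4,4]. HN layers by μ_θ (5 steps, strictly decreasing):
  μ^(1)=47; μ^(2)=83/2; μ^(3)=-8; μ^(4)=-19; μ^(5)=-41

((0, 0, 0, 2, 0); (0, 0, 0, 1, 1); (0, 0, 2, 0, 0); (0, 2, 0, 0, 0); (3, 0, 0, 0, 0))


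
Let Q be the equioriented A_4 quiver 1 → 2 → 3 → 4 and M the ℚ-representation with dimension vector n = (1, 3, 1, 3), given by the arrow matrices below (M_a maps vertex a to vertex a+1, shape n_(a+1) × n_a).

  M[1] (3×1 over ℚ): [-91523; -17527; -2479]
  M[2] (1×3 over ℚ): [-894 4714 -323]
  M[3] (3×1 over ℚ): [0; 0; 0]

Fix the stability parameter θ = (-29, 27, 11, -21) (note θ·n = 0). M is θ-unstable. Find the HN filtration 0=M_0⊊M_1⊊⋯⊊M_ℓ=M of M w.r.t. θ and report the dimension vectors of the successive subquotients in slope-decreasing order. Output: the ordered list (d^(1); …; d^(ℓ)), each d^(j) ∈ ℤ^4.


Via rank(M_{q-1}∘⋯∘M_p): M ≅ I[1,3], I[2,2]^2, I[4,4]^3.
μ_θ-semistable layers: μ^(1)=27; μ^(2)=19; μ^(3)=-21; μ^(4)=-29

((0, 2, 0, 0); (0, 1, 1, 0); (0, 0, 0, 3); (1, 0, 0, 0))


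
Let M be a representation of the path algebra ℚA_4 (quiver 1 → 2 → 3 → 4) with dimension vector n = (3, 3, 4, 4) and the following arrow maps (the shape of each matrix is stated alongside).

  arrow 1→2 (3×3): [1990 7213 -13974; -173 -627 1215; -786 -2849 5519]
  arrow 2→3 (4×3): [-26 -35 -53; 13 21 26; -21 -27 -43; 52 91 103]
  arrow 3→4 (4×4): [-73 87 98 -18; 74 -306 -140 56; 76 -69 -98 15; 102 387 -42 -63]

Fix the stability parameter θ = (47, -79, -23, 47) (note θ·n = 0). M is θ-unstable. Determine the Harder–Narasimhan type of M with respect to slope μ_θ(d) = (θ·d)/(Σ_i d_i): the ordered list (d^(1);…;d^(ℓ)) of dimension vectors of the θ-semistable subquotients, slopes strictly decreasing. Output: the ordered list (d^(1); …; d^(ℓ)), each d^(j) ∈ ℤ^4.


Via rank(M_{q-1}∘⋯∘M_p): M ≅ I[1,3]^2, I[1,4], I[3,4], I[4,4]^2.
μ_θ-semistable layers: μ^(1)=47; μ^(2)=-55/3; μ^(3)=-23

((0, 0, 0, 4); (3, 3, 3, 0); (0, 0, 1, 0))


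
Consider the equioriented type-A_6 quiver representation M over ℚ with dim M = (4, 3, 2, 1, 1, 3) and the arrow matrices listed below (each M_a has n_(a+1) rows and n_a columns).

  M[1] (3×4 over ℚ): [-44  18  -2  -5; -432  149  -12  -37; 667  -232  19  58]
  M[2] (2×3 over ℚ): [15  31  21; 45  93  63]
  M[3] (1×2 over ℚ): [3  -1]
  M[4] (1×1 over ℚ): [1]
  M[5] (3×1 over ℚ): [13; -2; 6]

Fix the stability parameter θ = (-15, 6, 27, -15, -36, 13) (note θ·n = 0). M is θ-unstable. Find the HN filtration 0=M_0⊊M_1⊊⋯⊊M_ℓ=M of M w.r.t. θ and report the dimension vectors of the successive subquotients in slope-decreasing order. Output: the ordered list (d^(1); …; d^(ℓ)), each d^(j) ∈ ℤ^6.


Barcode: M ≅ I[1,1], I[1,2]^2, I[1,3], I[3,6], I[6,6]^2. HN layers by μ_θ (5 steps, strictly decreasing):
  μ^(1)=27; μ^(2)=13; μ^(3)=6; μ^(4)=-8; μ^(5)=-15

((0, 0, 1, 0, 0, 0); (0, 0, 0, 0, 0, 3); (0, 3, 0, 0, 0, 0); (0, 0, 1, 1, 1, 0); (4, 0, 0, 0, 0, 0))


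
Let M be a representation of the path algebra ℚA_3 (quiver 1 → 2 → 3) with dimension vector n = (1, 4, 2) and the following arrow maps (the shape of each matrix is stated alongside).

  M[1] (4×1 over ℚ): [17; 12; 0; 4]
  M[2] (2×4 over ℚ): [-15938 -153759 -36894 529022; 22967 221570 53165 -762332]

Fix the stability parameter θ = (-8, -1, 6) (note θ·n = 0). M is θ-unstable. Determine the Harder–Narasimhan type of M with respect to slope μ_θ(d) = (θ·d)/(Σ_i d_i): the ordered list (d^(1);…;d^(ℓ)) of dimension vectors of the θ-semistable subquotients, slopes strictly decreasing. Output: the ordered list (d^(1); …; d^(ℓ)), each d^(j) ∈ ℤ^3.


Barcode: M ≅ I[1,3], I[2,2]^2, I[2,3]. HN layers by μ_θ (3 steps, strictly decreasing):
  μ^(1)=6; μ^(2)=-1; μ^(3)=-8

((0, 0, 2); (0, 4, 0); (1, 0, 0))


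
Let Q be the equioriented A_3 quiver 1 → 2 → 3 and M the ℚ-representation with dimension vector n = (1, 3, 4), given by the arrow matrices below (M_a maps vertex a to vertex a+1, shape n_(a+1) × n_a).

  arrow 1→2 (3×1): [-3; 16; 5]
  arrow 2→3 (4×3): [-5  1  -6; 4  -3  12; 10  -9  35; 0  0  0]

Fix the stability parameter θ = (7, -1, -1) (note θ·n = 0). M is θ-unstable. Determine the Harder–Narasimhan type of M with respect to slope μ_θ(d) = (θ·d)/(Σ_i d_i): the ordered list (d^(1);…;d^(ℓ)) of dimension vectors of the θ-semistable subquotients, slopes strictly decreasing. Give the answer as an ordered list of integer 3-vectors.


Barcode: M ≅ I[1,3], I[2,3]^2, I[3,3]. HN layers by μ_θ (2 steps, strictly decreasing):
  μ^(1)=5/3; μ^(2)=-1

((1, 1, 1); (0, 2, 3))


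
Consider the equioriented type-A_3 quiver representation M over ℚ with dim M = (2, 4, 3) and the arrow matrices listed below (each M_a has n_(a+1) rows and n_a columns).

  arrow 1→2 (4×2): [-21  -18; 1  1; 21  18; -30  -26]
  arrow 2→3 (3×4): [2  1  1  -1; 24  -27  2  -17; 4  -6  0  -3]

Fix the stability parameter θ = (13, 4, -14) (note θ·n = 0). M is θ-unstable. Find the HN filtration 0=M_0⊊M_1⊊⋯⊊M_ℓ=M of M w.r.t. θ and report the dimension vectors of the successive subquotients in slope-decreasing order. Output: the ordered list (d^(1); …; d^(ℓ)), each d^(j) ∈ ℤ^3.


Via rank(M_{q-1}∘⋯∘M_p): M ≅ I[1,3]^2, I[2,2], I[2,3].
μ_θ-semistable layers: μ^(1)=4; μ^(2)=1; μ^(3)=-5

((0, 1, 0); (2, 2, 2); (0, 1, 1))


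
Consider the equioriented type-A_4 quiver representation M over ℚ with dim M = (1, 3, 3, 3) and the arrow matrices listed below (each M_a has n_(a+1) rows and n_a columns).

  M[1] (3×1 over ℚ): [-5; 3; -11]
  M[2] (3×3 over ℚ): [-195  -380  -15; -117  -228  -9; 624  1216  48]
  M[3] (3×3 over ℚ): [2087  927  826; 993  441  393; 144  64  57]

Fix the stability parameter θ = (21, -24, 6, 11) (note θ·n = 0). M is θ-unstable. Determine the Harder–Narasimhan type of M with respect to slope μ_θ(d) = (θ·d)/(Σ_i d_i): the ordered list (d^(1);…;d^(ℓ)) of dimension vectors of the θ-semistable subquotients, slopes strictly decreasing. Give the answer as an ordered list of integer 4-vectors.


Interval decomposition of M: I[1,2], I[2,2], I[2,3], I[3,4]^2, I[4,4].
HN type (ℓ=4): μ^(1)=11; μ^(2)=6; μ^(3)=-3/2; μ^(4)=-24

((0, 0, 0, 3); (0, 0, 3, 0); (1, 1, 0, 0); (0, 2, 0, 0))


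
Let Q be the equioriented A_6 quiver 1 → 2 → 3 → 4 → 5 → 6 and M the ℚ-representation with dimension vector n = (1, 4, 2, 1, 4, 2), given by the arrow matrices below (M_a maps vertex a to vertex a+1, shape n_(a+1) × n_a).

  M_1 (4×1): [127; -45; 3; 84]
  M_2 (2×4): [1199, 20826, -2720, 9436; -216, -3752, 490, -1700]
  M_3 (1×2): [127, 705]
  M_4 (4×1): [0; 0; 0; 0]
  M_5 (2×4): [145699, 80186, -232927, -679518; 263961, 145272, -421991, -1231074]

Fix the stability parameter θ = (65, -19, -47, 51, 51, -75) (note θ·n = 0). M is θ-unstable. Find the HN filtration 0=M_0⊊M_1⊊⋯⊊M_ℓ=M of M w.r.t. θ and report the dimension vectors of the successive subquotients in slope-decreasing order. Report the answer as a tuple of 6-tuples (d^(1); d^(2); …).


Interval decomposition of M: I[1,4], I[2,2]^2, I[2,3], I[5,5]^2, I[5,6]^2.
HN type (ℓ=5): μ^(1)=51; μ^(2)=-1/3; μ^(3)=-12; μ^(4)=-19; μ^(5)=-33

((0, 0, 0, 1, 2, 0); (1, 1, 1, 0, 0, 0); (0, 0, 0, 0, 2, 2); (0, 2, 0, 0, 0, 0); (0, 1, 1, 0, 0, 0))


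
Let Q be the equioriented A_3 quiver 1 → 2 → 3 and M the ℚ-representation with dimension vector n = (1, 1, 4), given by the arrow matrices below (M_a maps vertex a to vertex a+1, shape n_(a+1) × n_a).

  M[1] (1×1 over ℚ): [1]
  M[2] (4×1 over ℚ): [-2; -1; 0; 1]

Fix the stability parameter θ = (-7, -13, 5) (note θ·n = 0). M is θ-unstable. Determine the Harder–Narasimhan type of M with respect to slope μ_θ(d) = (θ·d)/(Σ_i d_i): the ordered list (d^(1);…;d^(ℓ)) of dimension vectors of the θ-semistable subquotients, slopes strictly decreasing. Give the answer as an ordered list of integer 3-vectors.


Barcode: M ≅ I[1,3], I[3,3]^3. HN layers by μ_θ (2 steps, strictly decreasing):
  μ^(1)=5; μ^(2)=-10

((0, 0, 4); (1, 1, 0))


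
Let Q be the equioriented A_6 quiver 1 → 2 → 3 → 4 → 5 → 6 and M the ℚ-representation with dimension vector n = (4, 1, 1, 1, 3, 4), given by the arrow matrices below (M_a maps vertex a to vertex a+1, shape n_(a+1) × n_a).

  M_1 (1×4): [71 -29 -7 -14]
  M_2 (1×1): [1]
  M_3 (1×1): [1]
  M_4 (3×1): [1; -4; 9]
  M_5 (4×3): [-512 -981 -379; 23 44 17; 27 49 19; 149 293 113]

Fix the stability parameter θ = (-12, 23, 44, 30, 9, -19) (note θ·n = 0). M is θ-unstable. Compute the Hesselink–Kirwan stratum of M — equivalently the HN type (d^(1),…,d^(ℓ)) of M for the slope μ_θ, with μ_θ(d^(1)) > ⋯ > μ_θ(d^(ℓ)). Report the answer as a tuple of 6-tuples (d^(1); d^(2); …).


Interval decomposition of M: I[1,1]^3, I[1,6], I[5,6]^2, I[6,6].
HN type (ℓ=4): μ^(1)=87/5; μ^(2)=-5; μ^(3)=-12; μ^(4)=-19

((0, 1, 1, 1, 1, 1); (0, 0, 0, 0, 2, 2); (4, 0, 0, 0, 0, 0); (0, 0, 0, 0, 0, 1))


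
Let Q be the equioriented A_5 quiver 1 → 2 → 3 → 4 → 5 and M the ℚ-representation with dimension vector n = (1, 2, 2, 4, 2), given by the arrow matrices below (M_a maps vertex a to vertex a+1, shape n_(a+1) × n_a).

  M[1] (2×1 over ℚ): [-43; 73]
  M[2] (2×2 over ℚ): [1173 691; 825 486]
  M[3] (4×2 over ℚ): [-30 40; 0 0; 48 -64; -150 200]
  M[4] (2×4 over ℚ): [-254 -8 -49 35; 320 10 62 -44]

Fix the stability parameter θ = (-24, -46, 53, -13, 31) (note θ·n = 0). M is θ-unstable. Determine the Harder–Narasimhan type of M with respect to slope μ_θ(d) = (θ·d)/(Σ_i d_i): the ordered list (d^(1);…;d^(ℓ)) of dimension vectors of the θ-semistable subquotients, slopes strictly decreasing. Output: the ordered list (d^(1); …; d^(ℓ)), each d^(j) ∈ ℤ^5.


Interval decomposition of M: I[1,3], I[2,5], I[4,4]^2, I[4,5].
HN type (ℓ=6): μ^(1)=53; μ^(2)=31; μ^(3)=20; μ^(4)=-13; μ^(5)=-35; μ^(6)=-46

((0, 0, 1, 0, 0); (0, 0, 0, 0, 2); (0, 0, 1, 1, 0); (0, 0, 0, 3, 0); (1, 1, 0, 0, 0); (0, 1, 0, 0, 0))


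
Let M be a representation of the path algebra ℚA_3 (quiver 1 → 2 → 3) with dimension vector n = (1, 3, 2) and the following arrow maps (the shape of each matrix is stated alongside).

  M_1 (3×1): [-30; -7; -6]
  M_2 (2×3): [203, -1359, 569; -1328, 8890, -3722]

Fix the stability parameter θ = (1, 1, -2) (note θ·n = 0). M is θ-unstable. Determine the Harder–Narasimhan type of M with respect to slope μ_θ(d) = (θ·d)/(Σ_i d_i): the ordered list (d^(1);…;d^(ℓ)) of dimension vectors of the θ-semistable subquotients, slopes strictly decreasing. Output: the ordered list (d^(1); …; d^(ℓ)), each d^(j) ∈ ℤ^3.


Barcode: M ≅ I[1,3], I[2,2], I[2,3]. HN layers by μ_θ (3 steps, strictly decreasing):
  μ^(1)=1; μ^(2)=0; μ^(3)=-1/2

((0, 1, 0); (1, 1, 1); (0, 1, 1))


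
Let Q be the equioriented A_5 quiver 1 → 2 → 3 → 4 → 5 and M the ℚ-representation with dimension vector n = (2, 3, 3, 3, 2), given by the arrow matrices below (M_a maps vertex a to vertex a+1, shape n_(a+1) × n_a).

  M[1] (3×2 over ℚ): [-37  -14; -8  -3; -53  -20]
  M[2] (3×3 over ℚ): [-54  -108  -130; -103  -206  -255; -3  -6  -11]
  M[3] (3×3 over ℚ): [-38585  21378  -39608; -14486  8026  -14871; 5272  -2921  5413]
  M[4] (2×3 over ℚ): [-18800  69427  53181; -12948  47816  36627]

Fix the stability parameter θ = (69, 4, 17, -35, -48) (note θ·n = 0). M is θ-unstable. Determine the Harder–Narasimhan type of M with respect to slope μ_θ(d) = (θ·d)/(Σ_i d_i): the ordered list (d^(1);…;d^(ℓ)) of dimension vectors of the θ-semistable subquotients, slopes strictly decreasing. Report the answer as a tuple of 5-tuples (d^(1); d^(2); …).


Via rank(M_{q-1}∘⋯∘M_p): M ≅ I[1,2], I[1,5], I[2,4], I[3,5].
μ_θ-semistable layers: μ^(1)=73/2; μ^(2)=7/5; μ^(3)=-14/3; μ^(4)=-22

((1, 1, 0, 0, 0); (1, 1, 1, 1, 1); (0, 1, 1, 1, 0); (0, 0, 1, 1, 1))


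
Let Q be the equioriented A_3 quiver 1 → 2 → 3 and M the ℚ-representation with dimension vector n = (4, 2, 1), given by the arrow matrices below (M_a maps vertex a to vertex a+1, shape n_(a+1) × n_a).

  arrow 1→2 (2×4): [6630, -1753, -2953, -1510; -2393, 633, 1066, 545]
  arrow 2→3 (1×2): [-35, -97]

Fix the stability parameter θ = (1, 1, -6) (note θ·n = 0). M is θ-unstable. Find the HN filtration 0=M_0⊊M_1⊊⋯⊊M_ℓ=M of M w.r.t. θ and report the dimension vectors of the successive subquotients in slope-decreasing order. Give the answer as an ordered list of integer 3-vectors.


Interval decomposition of M: I[1,1]^2, I[1,2], I[1,3].
HN type (ℓ=2): μ^(1)=1; μ^(2)=-4/3

((3, 1, 0); (1, 1, 1))


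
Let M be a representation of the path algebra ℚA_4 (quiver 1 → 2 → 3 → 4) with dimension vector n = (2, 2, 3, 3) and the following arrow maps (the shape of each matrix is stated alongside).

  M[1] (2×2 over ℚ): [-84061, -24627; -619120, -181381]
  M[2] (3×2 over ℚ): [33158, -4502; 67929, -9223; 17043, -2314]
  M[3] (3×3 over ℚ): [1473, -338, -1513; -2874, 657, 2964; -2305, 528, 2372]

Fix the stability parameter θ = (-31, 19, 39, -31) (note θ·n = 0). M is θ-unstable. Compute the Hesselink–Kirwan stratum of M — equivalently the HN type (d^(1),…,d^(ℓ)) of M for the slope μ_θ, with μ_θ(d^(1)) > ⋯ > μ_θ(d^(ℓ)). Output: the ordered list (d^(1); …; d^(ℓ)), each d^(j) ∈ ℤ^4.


Via rank(M_{q-1}∘⋯∘M_p): M ≅ I[1,4]^2, I[3,4].
μ_θ-semistable layers: μ^(1)=9; μ^(2)=4; μ^(3)=-31

((0, 2, 2, 2); (0, 0, 1, 1); (2, 0, 0, 0))


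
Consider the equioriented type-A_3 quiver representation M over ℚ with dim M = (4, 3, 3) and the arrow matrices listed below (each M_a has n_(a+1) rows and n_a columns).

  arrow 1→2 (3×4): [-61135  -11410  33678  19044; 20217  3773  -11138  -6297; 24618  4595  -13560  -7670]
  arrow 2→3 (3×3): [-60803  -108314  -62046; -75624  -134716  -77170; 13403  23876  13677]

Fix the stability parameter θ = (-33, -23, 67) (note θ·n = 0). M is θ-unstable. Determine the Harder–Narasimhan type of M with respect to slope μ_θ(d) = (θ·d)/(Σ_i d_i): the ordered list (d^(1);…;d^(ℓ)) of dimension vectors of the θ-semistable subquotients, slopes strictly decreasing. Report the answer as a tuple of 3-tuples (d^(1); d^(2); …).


Barcode: M ≅ I[1,1], I[1,2], I[1,3]^2, I[3,3]. HN layers by μ_θ (3 steps, strictly decreasing):
  μ^(1)=67; μ^(2)=-23; μ^(3)=-33

((0, 0, 3); (0, 3, 0); (4, 0, 0))


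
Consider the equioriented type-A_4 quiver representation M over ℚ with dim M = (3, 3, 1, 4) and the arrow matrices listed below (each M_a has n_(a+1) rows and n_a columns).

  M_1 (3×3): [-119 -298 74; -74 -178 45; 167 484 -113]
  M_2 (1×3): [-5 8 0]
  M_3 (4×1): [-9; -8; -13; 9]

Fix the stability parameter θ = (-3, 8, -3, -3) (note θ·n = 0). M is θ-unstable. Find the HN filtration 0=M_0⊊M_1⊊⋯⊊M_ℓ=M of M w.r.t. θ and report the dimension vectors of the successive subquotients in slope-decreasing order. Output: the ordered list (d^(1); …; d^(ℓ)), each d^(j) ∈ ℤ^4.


Barcode: M ≅ I[1,1], I[1,2], I[1,4], I[2,2], I[4,4]^3. HN layers by μ_θ (3 steps, strictly decreasing):
  μ^(1)=8; μ^(2)=2/3; μ^(3)=-3

((0, 2, 0, 0); (0, 1, 1, 1); (3, 0, 0, 3))


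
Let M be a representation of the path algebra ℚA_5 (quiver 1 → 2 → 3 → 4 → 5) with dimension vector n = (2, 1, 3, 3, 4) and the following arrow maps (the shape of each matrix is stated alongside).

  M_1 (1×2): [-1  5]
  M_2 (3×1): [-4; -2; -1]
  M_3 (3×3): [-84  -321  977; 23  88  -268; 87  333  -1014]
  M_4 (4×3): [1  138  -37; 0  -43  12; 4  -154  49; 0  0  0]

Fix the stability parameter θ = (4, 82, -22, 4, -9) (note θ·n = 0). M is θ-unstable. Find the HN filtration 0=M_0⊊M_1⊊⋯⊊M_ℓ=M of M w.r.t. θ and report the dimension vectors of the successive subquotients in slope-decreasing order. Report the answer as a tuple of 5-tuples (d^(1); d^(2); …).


Via rank(M_{q-1}∘⋯∘M_p): M ≅ I[1,1], I[1,5], I[3,5]^2, I[5,5].
μ_θ-semistable layers: μ^(1)=55/4; μ^(2)=4; μ^(3)=-5/2; μ^(4)=-9; μ^(5)=-22

((0, 1, 1, 1, 1); (2, 0, 0, 0, 0); (0, 0, 0, 2, 2); (0, 0, 0, 0, 1); (0, 0, 2, 0, 0))


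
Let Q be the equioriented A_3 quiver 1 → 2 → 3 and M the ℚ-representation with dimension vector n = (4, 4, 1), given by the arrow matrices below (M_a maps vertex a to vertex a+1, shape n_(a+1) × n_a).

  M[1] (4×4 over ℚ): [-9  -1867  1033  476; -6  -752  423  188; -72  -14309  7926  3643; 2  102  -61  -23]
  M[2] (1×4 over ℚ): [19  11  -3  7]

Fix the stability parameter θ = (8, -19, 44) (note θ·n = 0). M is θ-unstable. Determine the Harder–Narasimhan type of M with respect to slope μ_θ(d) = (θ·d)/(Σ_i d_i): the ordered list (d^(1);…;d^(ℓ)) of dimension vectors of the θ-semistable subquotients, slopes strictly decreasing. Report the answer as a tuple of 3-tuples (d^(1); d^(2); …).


Via rank(M_{q-1}∘⋯∘M_p): M ≅ I[1,2]^3, I[1,3].
μ_θ-semistable layers: μ^(1)=44; μ^(2)=-11/2

((0, 0, 1); (4, 4, 0))


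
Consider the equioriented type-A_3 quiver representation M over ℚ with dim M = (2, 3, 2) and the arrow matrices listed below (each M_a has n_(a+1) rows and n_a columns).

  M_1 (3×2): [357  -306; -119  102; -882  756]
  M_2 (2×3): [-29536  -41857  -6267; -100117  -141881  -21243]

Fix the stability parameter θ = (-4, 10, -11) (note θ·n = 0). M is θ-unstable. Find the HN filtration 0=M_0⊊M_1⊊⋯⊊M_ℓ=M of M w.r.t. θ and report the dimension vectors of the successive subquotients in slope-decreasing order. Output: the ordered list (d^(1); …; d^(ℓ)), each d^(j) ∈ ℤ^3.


Via rank(M_{q-1}∘⋯∘M_p): M ≅ I[1,1], I[1,3], I[2,2], I[2,3].
μ_θ-semistable layers: μ^(1)=10; μ^(2)=-1/2; μ^(3)=-4

((0, 1, 0); (0, 2, 2); (2, 0, 0))


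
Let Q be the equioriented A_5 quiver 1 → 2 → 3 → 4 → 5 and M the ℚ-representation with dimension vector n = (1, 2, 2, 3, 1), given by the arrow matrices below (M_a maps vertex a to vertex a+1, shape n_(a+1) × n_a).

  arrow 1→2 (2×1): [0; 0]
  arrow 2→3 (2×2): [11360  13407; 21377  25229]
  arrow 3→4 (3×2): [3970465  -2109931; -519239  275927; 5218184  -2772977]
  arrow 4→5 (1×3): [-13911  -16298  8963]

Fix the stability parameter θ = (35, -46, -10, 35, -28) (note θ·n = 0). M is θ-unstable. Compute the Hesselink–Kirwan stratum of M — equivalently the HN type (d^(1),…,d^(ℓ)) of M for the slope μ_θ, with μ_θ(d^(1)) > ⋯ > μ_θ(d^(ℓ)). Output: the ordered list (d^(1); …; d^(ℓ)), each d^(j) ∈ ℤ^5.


Barcode: M ≅ I[1,1], I[2,4], I[2,5], I[4,4]. HN layers by μ_θ (4 steps, strictly decreasing):
  μ^(1)=35; μ^(2)=7/2; μ^(3)=-10; μ^(4)=-46

((1, 0, 0, 2, 0); (0, 0, 0, 1, 1); (0, 0, 2, 0, 0); (0, 2, 0, 0, 0))


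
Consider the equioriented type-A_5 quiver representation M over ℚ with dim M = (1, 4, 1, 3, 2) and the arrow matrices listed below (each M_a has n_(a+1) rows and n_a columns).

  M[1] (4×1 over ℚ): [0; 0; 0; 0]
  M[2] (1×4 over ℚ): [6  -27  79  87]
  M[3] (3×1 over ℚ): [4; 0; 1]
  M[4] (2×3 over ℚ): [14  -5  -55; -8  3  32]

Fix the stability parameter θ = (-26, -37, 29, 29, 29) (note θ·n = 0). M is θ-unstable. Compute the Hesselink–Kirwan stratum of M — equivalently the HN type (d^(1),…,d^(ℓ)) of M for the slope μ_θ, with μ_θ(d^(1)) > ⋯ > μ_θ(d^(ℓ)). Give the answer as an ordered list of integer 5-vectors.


Barcode: M ≅ I[1,1], I[2,2]^3, I[2,5], I[4,4], I[4,5]. HN layers by μ_θ (3 steps, strictly decreasing):
  μ^(1)=29; μ^(2)=-26; μ^(3)=-37

((0, 0, 1, 3, 2); (1, 0, 0, 0, 0); (0, 4, 0, 0, 0))


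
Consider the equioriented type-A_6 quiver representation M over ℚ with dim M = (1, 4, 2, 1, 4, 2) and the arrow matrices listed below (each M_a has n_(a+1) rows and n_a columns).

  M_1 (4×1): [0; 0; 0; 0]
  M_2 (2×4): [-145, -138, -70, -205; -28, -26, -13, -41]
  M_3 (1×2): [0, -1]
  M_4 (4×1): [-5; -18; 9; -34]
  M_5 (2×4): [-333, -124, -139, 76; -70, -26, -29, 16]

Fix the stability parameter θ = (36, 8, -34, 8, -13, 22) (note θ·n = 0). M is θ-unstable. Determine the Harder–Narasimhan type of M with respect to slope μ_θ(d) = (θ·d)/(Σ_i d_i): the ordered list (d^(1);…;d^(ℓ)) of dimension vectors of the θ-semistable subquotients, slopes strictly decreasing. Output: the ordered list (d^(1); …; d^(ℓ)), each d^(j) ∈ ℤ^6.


Barcode: M ≅ I[1,1], I[2,2]^2, I[2,3], I[2,6], I[5,5]^2, I[5,6]. HN layers by μ_θ (5 steps, strictly decreasing):
  μ^(1)=36; μ^(2)=22; μ^(3)=8; μ^(4)=-5/2; μ^(5)=-13

((1, 0, 0, 0, 0, 0); (0, 0, 0, 0, 0, 2); (0, 2, 0, 0, 0, 0); (0, 0, 0, 1, 1, 0); (0, 2, 2, 0, 3, 0))


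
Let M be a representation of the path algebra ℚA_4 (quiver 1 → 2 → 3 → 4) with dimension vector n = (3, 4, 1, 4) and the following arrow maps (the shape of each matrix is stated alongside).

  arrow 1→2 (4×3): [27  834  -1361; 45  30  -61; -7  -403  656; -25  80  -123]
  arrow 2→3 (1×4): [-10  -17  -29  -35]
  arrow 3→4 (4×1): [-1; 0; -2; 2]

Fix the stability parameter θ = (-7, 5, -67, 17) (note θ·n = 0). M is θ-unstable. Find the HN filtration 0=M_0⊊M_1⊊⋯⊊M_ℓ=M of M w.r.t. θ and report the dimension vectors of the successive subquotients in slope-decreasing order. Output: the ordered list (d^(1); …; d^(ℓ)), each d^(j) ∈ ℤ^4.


Via rank(M_{q-1}∘⋯∘M_p): M ≅ I[1,2]^2, I[1,4], I[2,2], I[4,4]^3.
μ_θ-semistable layers: μ^(1)=17; μ^(2)=5; μ^(3)=-7; μ^(4)=-23

((0, 0, 0, 4); (0, 3, 0, 0); (2, 0, 0, 0); (1, 1, 1, 0))


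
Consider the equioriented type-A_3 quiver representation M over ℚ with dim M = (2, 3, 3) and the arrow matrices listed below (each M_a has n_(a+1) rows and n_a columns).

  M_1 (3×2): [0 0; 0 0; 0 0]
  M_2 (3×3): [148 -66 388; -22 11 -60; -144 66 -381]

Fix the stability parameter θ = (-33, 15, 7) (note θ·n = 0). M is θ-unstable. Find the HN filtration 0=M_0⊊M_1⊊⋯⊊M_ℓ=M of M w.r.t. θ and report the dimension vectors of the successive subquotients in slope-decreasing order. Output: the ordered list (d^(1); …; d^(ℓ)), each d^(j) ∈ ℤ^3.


Interval decomposition of M: I[1,1]^2, I[2,2], I[2,3]^2, I[3,3].
HN type (ℓ=4): μ^(1)=15; μ^(2)=11; μ^(3)=7; μ^(4)=-33

((0, 1, 0); (0, 2, 2); (0, 0, 1); (2, 0, 0))


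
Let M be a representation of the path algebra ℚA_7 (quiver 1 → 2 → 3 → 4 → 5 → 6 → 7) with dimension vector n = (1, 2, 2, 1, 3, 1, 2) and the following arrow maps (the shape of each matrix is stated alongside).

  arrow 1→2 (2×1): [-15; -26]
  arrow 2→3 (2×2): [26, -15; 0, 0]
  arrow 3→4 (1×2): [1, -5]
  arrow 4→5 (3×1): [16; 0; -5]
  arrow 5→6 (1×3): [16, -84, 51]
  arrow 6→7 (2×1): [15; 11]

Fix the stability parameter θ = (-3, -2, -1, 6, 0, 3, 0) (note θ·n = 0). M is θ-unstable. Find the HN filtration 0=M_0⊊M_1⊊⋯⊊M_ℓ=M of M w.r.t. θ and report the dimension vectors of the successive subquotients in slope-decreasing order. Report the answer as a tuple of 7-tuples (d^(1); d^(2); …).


Via rank(M_{q-1}∘⋯∘M_p): M ≅ I[1,2], I[2,7], I[3,3], I[5,5]^2, I[7,7].
μ_θ-semistable layers: μ^(1)=9/4; μ^(2)=0; μ^(3)=-1; μ^(4)=-2; μ^(5)=-3

((0, 0, 0, 1, 1, 1, 1); (0, 0, 0, 0, 2, 0, 1); (0, 0, 2, 0, 0, 0, 0); (0, 2, 0, 0, 0, 0, 0); (1, 0, 0, 0, 0, 0, 0))


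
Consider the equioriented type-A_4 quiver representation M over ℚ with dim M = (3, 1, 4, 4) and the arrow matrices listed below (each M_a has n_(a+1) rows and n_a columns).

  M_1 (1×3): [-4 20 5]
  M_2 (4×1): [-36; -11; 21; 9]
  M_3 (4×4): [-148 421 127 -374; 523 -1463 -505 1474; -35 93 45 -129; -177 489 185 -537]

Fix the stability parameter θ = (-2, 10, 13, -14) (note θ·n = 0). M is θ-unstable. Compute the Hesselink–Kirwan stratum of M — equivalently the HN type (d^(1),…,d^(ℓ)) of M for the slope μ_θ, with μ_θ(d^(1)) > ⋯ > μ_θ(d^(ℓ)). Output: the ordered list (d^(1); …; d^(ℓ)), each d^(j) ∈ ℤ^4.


Barcode: M ≅ I[1,1]^2, I[1,4], I[3,3], I[3,4]^2, I[4,4]. HN layers by μ_θ (5 steps, strictly decreasing):
  μ^(1)=13; μ^(2)=3; μ^(3)=-1/2; μ^(4)=-2; μ^(5)=-14

((0, 0, 1, 0); (0, 1, 1, 1); (0, 0, 2, 2); (3, 0, 0, 0); (0, 0, 0, 1))


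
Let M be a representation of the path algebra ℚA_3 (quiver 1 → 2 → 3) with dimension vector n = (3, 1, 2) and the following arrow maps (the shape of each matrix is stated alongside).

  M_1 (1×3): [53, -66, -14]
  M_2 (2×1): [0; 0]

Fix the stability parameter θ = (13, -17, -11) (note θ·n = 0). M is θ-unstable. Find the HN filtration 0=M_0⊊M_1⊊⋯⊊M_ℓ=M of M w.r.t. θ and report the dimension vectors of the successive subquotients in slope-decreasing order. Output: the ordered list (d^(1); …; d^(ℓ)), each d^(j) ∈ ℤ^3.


Via rank(M_{q-1}∘⋯∘M_p): M ≅ I[1,1]^2, I[1,2], I[3,3]^2.
μ_θ-semistable layers: μ^(1)=13; μ^(2)=-2; μ^(3)=-11

((2, 0, 0); (1, 1, 0); (0, 0, 2))


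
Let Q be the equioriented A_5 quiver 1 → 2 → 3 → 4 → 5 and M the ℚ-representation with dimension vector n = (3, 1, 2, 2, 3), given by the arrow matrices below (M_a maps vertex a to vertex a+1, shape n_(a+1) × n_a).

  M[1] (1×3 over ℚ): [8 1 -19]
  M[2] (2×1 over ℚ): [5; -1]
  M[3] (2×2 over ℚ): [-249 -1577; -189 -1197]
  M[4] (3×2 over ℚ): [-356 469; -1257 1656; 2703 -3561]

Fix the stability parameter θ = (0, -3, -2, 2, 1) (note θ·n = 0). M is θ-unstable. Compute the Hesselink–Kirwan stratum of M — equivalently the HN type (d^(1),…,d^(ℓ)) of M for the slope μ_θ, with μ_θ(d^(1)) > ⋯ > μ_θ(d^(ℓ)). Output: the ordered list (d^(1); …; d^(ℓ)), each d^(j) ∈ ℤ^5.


Via rank(M_{q-1}∘⋯∘M_p): M ≅ I[1,1]^2, I[1,5], I[3,3], I[4,5], I[5,5].
μ_θ-semistable layers: μ^(1)=3/2; μ^(2)=1; μ^(3)=0; μ^(4)=-5/3; μ^(5)=-2

((0, 0, 0, 2, 2); (0, 0, 0, 0, 1); (2, 0, 0, 0, 0); (1, 1, 1, 0, 0); (0, 0, 1, 0, 0))


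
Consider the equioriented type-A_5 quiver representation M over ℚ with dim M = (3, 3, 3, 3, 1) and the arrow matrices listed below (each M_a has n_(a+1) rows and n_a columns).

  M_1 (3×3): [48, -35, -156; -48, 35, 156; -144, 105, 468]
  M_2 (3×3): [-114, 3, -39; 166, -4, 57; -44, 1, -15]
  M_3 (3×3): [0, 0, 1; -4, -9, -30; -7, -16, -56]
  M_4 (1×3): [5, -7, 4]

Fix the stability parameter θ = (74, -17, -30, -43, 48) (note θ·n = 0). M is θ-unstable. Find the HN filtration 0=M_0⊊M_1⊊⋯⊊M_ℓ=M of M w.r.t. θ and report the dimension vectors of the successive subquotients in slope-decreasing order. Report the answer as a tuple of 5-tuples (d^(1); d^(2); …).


Interval decomposition of M: I[1,1]^2, I[1,5], I[2,4]^2.
HN type (ℓ=4): μ^(1)=74; μ^(2)=48; μ^(3)=-4; μ^(4)=-30

((2, 0, 0, 0, 0); (0, 0, 0, 0, 1); (1, 1, 1, 1, 0); (0, 2, 2, 2, 0))


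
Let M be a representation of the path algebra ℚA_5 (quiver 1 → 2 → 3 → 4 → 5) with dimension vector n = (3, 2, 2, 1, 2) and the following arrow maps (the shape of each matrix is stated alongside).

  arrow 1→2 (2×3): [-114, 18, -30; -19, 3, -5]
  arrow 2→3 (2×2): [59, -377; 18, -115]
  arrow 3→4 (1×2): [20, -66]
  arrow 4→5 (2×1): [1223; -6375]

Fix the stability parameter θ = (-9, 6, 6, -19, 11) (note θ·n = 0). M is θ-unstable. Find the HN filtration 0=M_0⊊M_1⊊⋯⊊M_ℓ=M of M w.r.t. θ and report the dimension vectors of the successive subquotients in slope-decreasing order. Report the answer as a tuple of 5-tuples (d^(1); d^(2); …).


Interval decomposition of M: I[1,1]^2, I[1,5], I[2,3], I[5,5].
HN type (ℓ=4): μ^(1)=11; μ^(2)=6; μ^(3)=-7/3; μ^(4)=-9

((0, 0, 0, 0, 2); (0, 1, 1, 0, 0); (0, 1, 1, 1, 0); (3, 0, 0, 0, 0))


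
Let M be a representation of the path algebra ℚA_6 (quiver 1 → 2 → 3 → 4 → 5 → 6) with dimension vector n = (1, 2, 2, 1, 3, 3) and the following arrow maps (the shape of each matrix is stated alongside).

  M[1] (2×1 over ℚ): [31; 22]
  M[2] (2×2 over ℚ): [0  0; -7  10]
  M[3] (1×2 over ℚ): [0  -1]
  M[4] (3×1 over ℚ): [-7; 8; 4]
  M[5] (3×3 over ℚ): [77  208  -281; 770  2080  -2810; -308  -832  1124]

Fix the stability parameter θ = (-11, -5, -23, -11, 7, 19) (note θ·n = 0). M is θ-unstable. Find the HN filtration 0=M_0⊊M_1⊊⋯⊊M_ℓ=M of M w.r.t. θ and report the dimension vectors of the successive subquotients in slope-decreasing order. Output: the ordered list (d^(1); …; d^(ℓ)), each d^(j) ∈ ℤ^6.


Interval decomposition of M: I[1,6], I[2,2], I[3,3], I[5,5]^2, I[6,6]^2.
HN type (ℓ=6): μ^(1)=19; μ^(2)=7; μ^(3)=-5; μ^(4)=-11; μ^(5)=-13; μ^(6)=-23

((0, 0, 0, 0, 0, 3); (0, 0, 0, 0, 3, 0); (0, 1, 0, 0, 0, 0); (0, 0, 0, 1, 0, 0); (1, 1, 1, 0, 0, 0); (0, 0, 1, 0, 0, 0))


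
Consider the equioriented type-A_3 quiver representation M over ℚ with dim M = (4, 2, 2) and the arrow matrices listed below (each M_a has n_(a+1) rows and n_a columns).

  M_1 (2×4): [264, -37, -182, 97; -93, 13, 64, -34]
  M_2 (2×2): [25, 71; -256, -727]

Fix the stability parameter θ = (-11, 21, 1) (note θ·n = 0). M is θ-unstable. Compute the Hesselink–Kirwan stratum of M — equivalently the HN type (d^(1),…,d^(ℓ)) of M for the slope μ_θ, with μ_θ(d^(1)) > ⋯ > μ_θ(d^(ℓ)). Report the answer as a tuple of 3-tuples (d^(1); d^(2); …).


Interval decomposition of M: I[1,1]^2, I[1,3]^2.
HN type (ℓ=2): μ^(1)=11; μ^(2)=-11

((0, 2, 2); (4, 0, 0))


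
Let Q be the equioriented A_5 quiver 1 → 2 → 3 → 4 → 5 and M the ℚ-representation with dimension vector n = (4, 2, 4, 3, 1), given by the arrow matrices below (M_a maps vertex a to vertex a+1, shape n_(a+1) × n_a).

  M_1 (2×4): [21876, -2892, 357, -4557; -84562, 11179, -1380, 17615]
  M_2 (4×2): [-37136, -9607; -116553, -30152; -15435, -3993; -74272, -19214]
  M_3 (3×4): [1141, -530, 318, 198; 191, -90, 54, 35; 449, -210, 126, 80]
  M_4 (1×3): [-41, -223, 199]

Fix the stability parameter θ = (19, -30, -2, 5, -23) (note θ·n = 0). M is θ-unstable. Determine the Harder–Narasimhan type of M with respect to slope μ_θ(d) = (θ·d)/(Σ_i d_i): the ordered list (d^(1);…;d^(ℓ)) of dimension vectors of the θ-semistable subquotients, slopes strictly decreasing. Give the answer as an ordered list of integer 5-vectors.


Barcode: M ≅ I[1,1]^2, I[1,3], I[1,5], I[3,3], I[3,4], I[4,4]. HN layers by μ_θ (5 steps, strictly decreasing):
  μ^(1)=19; μ^(2)=5; μ^(3)=-2; μ^(4)=-11/2; μ^(5)=-31/5

((2, 0, 0, 0, 0); (0, 0, 0, 2, 0); (0, 0, 3, 0, 0); (1, 1, 0, 0, 0); (1, 1, 1, 1, 1))
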